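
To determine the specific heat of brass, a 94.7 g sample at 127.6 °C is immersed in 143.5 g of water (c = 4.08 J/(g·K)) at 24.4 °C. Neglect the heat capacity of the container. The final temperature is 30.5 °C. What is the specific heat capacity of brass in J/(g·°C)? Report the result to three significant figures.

c = 0.388 J/(g·°C)

q_gained = (143.5 × 4.08) × (30.5 − 24.4) = 3571 J
q_lost = 94.7 × c × (127.6 − 30.5) = 9195.37 c
Set equal: c = 3571 / 9195.37 = 0.388 J/(g·°C)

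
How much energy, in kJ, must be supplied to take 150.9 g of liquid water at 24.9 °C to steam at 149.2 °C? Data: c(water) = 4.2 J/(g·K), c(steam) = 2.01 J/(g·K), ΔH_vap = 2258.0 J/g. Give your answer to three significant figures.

q = 403 kJ

q1 (heat water 24.9→100.0 °C): 150.9 × 4.2 × 75.1 = 47597 J
q2 (vaporize at 100 °C): 150.9 × 2258.0 = 340732 J
q3 (heat steam 100.0→149.2 °C): 150.9 × 2.01 × 49.2 = 14923 J
Total: 47597 + 340732 + 14923 = 403252 J = 403 kJ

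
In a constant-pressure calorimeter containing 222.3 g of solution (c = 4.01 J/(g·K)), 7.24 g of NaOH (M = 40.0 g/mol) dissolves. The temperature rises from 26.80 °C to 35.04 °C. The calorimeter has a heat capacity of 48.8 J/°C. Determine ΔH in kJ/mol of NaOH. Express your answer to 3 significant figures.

|ΔT| = |35.04 − 26.80| = 8.24 °C
|q_surr| = (222.3 × 4.01 + 48.8) × 8.24 = 940.223 × 8.24 = 7747 J
n(NaOH) = 7.24 / 40.0 = 0.1810 mol
Temperature rose, so q_rxn = −|q_surr| = -7.747 kJ
ΔH = q_rxn / n = -42.80 kJ/mol

ΔH = -42.8 kJ/mol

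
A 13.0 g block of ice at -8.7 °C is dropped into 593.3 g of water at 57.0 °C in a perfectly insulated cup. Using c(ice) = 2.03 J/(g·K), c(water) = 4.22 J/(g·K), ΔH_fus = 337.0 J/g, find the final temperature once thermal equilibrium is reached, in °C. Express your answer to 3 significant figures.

Heat to bring ice to 0 °C and melt it: q₁ = 13.0×2.03×8.7 + 13.0×337.0 = 4610.6 J
Heat the water can supply cooling to 0 °C: 593.3×4.22×57.0 = 142712 J > q₁, so all ice melts.
Energy balance: 593.3×4.22×(57.0 − T) = 4610.6 + 13.0×4.22×(T − 0)
2503.726(57.0 − T) = 4610.6 + 54.86 T
142712 − 4610.6 = 2558.586 T
T = 138101.4 / 2558.586 = 53.98 °C

T_f = 54.0 °C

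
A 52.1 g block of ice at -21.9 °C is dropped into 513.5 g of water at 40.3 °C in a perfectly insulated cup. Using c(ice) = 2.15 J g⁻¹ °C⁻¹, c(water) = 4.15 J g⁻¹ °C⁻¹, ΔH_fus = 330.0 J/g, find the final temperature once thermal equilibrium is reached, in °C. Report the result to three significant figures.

Heat to bring ice to 0 °C and melt it: q₁ = 52.1×2.15×21.9 + 52.1×330.0 = 19646 J
Heat the water can supply cooling to 0 °C: 513.5×4.15×40.3 = 85880.3 J > q₁, so all ice melts.
Energy balance: 513.5×4.15×(40.3 − T) = 19646 + 52.1×4.15×(T − 0)
2131.025(40.3 − T) = 19646 + 216.215 T
85880.3 − 19646 = 2347.240 T
T = 66234.3 / 2347.240 = 28.22 °C

T_f = 28.2 °C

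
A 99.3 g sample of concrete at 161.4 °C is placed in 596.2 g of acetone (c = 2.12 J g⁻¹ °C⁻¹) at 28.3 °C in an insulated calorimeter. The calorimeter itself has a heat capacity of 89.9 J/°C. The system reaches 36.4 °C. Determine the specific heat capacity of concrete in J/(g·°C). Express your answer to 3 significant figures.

q_gained = (596.2 × 2.12 + 89.9) × (36.4 − 28.3) = 10966 J
q_lost = 99.3 × c × (161.4 − 36.4) = 12412.5 c
Set equal: c = 10966 / 12412.5 = 0.883 J/(g·°C)

c = 0.883 J/(g·°C)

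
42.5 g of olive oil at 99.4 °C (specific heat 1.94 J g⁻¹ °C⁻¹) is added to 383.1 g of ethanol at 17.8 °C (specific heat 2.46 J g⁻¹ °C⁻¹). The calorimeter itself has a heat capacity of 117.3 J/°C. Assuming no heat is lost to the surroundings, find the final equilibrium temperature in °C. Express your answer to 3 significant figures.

T_f = 23.7 °C

Heat lost by olive oil = heat gained by ethanol + calorimeter.
(42.5)(1.94)(99.4 − T) = [(383.1)(2.46) + 117.3](T − 17.8)
82.45 (99.4 − T) = 1059.726 (T − 17.8)
8195.5 − 82.45 T = 1059.726 T − 18863
27058.5 = 1142.176 T
T = 23.69 °C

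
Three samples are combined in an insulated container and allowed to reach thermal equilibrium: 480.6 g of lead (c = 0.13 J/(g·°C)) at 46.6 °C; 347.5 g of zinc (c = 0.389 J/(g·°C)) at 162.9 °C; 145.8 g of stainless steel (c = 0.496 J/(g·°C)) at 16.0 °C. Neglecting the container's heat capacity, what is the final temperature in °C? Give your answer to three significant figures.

T_f = 96.6 °C

Σ mᵢcᵢ(T − Tᵢ) = 0  ⇒  T = Σ mᵢcᵢTᵢ / Σ mᵢcᵢ
Σ mᵢcᵢ = 480.6×0.13 + 347.5×0.389 + 145.8×0.496 = 269.9723
Σ mᵢcᵢTᵢ = 62.478×46.6 + 135.1775×162.9 + 72.3168×16.0 = 26089
T = 26089 / 269.9723 = 96.64 °C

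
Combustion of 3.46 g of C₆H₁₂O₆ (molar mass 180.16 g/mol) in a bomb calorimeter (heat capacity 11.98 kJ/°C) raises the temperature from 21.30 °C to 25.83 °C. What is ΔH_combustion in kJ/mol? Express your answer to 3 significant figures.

ΔH = -2830 kJ/mol

ΔT = 25.83 − 21.30 = 4.53 °C
q_cal = C_cal × ΔT = 11.98 × 4.53 = 54.2694 kJ
n = 3.46 / 180.16 = 0.01921 mol
q_rxn = −q_cal = -54.2694 kJ
ΔH = -54.2694 / 0.01921 = -2825 kJ/mol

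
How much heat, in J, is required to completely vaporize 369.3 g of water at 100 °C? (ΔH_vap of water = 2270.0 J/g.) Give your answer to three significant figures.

q = m × ΔH_vap = 369.3 × 2270.0 = 838300 J

q = 838000 J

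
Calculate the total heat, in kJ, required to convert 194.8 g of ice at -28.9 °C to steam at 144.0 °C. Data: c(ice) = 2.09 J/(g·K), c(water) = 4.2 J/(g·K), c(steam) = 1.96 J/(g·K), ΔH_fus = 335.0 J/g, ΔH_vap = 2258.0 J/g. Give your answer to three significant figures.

q1 (heat ice -28.9→0.0 °C): 194.8 × 2.09 × 28.9 = 11766 J
q2 (melt at 0 °C): 194.8 × 335.0 = 65258 J
q3 (heat water 0.0→100.0 °C): 194.8 × 4.2 × 100.0 = 81816 J
q4 (vaporize at 100 °C): 194.8 × 2258.0 = 439858 J
q5 (heat steam 100.0→144.0 °C): 194.8 × 1.96 × 44.0 = 16800 J
Total: 11766 + 65258 + 81816 + 439858 + 16800 = 615498 J = 615 kJ

q = 615 kJ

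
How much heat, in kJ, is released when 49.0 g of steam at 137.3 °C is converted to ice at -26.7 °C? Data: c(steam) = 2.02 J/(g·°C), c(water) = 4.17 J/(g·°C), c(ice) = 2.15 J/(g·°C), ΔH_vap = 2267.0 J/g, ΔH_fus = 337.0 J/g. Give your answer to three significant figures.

q1 (cool steam 137.3→100 °C): 49.0 × 2.02 × 37.3 = 3692 J
q2 (condense at 100 °C): 49.0 × 2267.0 = 111083 J
q3 (cool water 100→0 °C): 49.0 × 4.17 × 100.0 = 20433 J
q4 (freeze at 0 °C): 49.0 × 337.0 = 16513 J
q5 (cool ice 0→-26.7 °C): 49.0 × 2.15 × 26.7 = 2813 J
Total: 3692 + 111083 + 20433 + 16513 + 2813 = 154534 J = 155 kJ

q = 155 kJ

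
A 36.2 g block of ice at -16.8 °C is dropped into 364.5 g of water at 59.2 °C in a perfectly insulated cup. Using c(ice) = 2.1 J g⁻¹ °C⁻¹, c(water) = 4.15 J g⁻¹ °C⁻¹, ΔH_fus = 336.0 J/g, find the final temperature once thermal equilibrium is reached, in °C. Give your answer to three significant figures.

T_f = 45.8 °C

Heat to bring ice to 0 °C and melt it: q₁ = 36.2×2.1×16.8 + 36.2×336.0 = 13440 J
Heat the water can supply cooling to 0 °C: 364.5×4.15×59.2 = 89550.4 J > q₁, so all ice melts.
Energy balance: 364.5×4.15×(59.2 − T) = 13440 + 36.2×4.15×(T − 0)
1512.675(59.2 − T) = 13440 + 150.23 T
89550.4 − 13440 = 1662.905 T
T = 76110.4 / 1662.905 = 45.77 °C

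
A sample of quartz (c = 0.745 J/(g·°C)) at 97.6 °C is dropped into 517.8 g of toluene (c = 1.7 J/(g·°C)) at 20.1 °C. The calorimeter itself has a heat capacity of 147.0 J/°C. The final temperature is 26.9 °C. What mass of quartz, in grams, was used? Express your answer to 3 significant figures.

m = 133 g

q_gained = (517.8 × 1.7 + 147.0) × (26.9 − 20.1) = 6985 J
q_lost = m × 0.745 × (97.6 − 26.9) = 52.6715 m
m = 6985 / 52.6715 = 133 g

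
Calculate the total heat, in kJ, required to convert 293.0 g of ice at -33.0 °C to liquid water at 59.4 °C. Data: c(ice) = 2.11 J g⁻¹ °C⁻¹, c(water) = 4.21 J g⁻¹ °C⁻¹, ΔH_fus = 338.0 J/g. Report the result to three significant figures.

q = 193 kJ

q1 (heat ice -33.0→0.0 °C): 293.0 × 2.11 × 33.0 = 20402 J
q2 (melt at 0 °C): 293.0 × 338.0 = 99034 J
q3 (heat water 0.0→59.4 °C): 293.0 × 4.21 × 59.4 = 73272 J
Total: 20402 + 99034 + 73272 = 192708 J = 193 kJ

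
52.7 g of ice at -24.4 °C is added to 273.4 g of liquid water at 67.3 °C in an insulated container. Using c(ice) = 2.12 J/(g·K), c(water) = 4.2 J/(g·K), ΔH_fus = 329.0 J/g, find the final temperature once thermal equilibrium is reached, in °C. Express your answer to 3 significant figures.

Heat to bring ice to 0 °C and melt it: q₁ = 52.7×2.12×24.4 + 52.7×329.0 = 20064 J
Heat the water can supply cooling to 0 °C: 273.4×4.2×67.3 = 77279.2 J > q₁, so all ice melts.
Energy balance: 273.4×4.2×(67.3 − T) = 20064 + 52.7×4.2×(T − 0)
1148.28(67.3 − T) = 20064 + 221.34 T
77279.2 − 20064 = 1369.62 T
T = 57215.2 / 1369.62 = 41.77 °C

T_f = 41.8 °C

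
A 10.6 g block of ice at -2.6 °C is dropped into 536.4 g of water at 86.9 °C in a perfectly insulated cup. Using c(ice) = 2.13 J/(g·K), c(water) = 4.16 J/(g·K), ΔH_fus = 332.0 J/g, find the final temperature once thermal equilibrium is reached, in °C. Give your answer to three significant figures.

T_f = 83.6 °C

Heat to bring ice to 0 °C and melt it: q₁ = 10.6×2.13×2.6 + 10.6×332.0 = 3577.9 J
Heat the water can supply cooling to 0 °C: 536.4×4.16×86.9 = 193911 J > q₁, so all ice melts.
Energy balance: 536.4×4.16×(86.9 − T) = 3577.9 + 10.6×4.16×(T − 0)
2231.424(86.9 − T) = 3577.9 + 44.096 T
193911 − 3577.9 = 2275.520 T
T = 190333.1 / 2275.520 = 83.64 °C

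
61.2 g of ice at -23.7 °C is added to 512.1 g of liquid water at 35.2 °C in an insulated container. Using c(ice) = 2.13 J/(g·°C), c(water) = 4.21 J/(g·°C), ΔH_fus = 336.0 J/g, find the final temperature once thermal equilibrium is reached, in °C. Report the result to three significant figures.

Heat to bring ice to 0 °C and melt it: q₁ = 61.2×2.13×23.7 + 61.2×336.0 = 23653 J
Heat the water can supply cooling to 0 °C: 512.1×4.21×35.2 = 75889.1 J > q₁, so all ice melts.
Energy balance: 512.1×4.21×(35.2 − T) = 23653 + 61.2×4.21×(T − 0)
2155.941(35.2 − T) = 23653 + 257.652 T
75889.1 − 23653 = 2413.593 T
T = 52236.1 / 2413.593 = 21.64 °C

T_f = 21.6 °C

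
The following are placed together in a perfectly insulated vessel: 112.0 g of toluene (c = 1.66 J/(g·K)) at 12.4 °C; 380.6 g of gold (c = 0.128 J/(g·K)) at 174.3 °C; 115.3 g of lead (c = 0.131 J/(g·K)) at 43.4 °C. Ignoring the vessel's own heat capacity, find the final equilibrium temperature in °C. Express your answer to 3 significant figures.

Σ mᵢcᵢ(T − Tᵢ) = 0  ⇒  T = Σ mᵢcᵢTᵢ / Σ mᵢcᵢ
Σ mᵢcᵢ = 112.0×1.66 + 380.6×0.128 + 115.3×0.131 = 249.7411
Σ mᵢcᵢTᵢ = 185.92×12.4 + 48.7168×174.3 + 15.1043×43.4 = 11452
T = 11452 / 249.7411 = 45.86 °C

T_f = 45.9 °C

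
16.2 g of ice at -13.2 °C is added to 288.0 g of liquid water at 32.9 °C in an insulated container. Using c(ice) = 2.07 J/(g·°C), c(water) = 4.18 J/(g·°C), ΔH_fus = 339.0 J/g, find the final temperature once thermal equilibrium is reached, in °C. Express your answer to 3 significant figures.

T_f = 26.5 °C

Heat to bring ice to 0 °C and melt it: q₁ = 16.2×2.07×13.2 + 16.2×339.0 = 5934.4 J
Heat the water can supply cooling to 0 °C: 288.0×4.18×32.9 = 39606.3 J > q₁, so all ice melts.
Energy balance: 288.0×4.18×(32.9 − T) = 5934.4 + 16.2×4.18×(T − 0)
1203.84(32.9 − T) = 5934.4 + 67.716 T
39606.3 − 5934.4 = 1271.556 T
T = 33671.9 / 1271.556 = 26.48 °C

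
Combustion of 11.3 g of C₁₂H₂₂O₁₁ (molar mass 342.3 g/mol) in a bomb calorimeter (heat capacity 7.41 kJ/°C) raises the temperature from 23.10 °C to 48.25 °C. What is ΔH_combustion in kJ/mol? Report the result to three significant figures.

ΔT = 48.25 − 23.10 = 25.15 °C
q_cal = C_cal × ΔT = 7.41 × 25.15 = 186.3615 kJ
n = 11.3 / 342.3 = 0.03301 mol
q_rxn = −q_cal = -186.3615 kJ
ΔH = -186.3615 / 0.03301 = -5646 kJ/mol

ΔH = -5650 kJ/mol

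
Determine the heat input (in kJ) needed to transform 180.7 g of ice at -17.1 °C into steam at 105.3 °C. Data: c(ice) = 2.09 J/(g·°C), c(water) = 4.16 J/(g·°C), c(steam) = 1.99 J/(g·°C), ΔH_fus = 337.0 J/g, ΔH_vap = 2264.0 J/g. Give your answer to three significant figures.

q = 554 kJ

q1 (heat ice -17.1→0.0 °C): 180.7 × 2.09 × 17.1 = 6458 J
q2 (melt at 0 °C): 180.7 × 337.0 = 60896 J
q3 (heat water 0.0→100.0 °C): 180.7 × 4.16 × 100.0 = 75171 J
q4 (vaporize at 100 °C): 180.7 × 2264.0 = 409105 J
q5 (heat steam 100.0→105.3 °C): 180.7 × 1.99 × 5.3 = 1906 J
Total: 6458 + 60896 + 75171 + 409105 + 1906 = 553536 J = 554 kJ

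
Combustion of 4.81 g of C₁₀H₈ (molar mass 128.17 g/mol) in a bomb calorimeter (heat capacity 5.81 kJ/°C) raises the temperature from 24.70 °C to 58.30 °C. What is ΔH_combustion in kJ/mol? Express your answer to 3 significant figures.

ΔT = 58.30 − 24.70 = 33.60 °C
q_cal = C_cal × ΔT = 5.81 × 33.60 = 195.216 kJ
n = 4.81 / 128.17 = 0.03753 mol
q_rxn = −q_cal = -195.216 kJ
ΔH = -195.216 / 0.03753 = -5202 kJ/mol

ΔH = -5200 kJ/mol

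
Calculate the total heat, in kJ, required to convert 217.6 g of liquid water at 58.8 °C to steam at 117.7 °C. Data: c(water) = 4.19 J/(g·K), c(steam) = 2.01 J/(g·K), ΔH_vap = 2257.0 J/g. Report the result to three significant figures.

q1 (heat water 58.8→100.0 °C): 217.6 × 4.19 × 41.2 = 37564 J
q2 (vaporize at 100 °C): 217.6 × 2257.0 = 491123 J
q3 (heat steam 100.0→117.7 °C): 217.6 × 2.01 × 17.7 = 7742 J
Total: 37564 + 491123 + 7742 = 536429 J = 536 kJ

q = 536 kJ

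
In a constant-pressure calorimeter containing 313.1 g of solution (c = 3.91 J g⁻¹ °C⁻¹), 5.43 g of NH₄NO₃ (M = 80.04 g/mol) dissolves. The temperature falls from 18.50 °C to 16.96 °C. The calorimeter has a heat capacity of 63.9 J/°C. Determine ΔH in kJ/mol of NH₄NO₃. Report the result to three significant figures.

ΔH = 29.2 kJ/mol

|ΔT| = |16.96 − 18.50| = 1.54 °C
|q_surr| = (313.1 × 3.91 + 63.9) × 1.54 = 1288.121 × 1.54 = 1984 J
n(NH₄NO₃) = 5.43 / 80.04 = 0.06784 mol
Temperature fell, so q_rxn = +|q_surr| = 1.984 kJ
ΔH = q_rxn / n = 29.245 kJ/mol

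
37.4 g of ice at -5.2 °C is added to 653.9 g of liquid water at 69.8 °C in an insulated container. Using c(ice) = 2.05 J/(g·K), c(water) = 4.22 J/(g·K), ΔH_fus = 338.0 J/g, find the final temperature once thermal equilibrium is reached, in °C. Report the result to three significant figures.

T_f = 61.6 °C

Heat to bring ice to 0 °C and melt it: q₁ = 37.4×2.05×5.2 + 37.4×338.0 = 13040 J
Heat the water can supply cooling to 0 °C: 653.9×4.22×69.8 = 192610 J > q₁, so all ice melts.
Energy balance: 653.9×4.22×(69.8 − T) = 13040 + 37.4×4.22×(T − 0)
2759.458(69.8 − T) = 13040 + 157.828 T
192610 − 13040 = 2917.286 T
T = 179570 / 2917.286 = 61.55 °C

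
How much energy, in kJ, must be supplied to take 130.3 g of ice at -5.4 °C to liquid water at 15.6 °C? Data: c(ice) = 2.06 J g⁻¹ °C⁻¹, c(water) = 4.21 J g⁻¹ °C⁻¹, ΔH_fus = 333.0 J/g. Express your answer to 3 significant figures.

q1 (heat ice -5.4→0.0 °C): 130.3 × 2.06 × 5.4 = 1449 J
q2 (melt at 0 °C): 130.3 × 333.0 = 43390 J
q3 (heat water 0.0→15.6 °C): 130.3 × 4.21 × 15.6 = 8558 J
Total: 1449 + 43390 + 8558 = 53397 J = 53.4 kJ

q = 53.4 kJ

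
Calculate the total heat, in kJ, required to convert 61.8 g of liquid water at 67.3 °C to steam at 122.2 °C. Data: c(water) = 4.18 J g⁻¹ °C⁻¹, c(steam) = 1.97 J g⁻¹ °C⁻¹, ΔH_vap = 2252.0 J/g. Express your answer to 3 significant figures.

q1 (heat water 67.3→100.0 °C): 61.8 × 4.18 × 32.7 = 8447 J
q2 (vaporize at 100 °C): 61.8 × 2252.0 = 139174 J
q3 (heat steam 100.0→122.2 °C): 61.8 × 1.97 × 22.2 = 2703 J
Total: 8447 + 139174 + 2703 = 150324 J = 150 kJ

q = 150 kJ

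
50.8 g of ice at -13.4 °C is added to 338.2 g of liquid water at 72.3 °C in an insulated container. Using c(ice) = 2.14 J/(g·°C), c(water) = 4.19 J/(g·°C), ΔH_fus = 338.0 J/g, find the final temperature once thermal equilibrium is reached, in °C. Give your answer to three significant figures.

T_f = 51.4 °C

Heat to bring ice to 0 °C and melt it: q₁ = 50.8×2.14×13.4 + 50.8×338.0 = 18627 J
Heat the water can supply cooling to 0 °C: 338.2×4.19×72.3 = 102453 J > q₁, so all ice melts.
Energy balance: 338.2×4.19×(72.3 − T) = 18627 + 50.8×4.19×(T − 0)
1417.058(72.3 − T) = 18627 + 212.852 T
102453 − 18627 = 1629.910 T
T = 83826 / 1629.910 = 51.43 °C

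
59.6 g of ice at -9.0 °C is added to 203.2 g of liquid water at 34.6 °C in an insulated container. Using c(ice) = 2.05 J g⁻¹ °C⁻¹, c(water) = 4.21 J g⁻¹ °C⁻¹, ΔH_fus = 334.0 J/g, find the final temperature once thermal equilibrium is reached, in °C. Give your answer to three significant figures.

T_f = 7.77 °C

Heat to bring ice to 0 °C and melt it: q₁ = 59.6×2.05×9.0 + 59.6×334.0 = 21006 J
Heat the water can supply cooling to 0 °C: 203.2×4.21×34.6 = 29599.3 J > q₁, so all ice melts.
Energy balance: 203.2×4.21×(34.6 − T) = 21006 + 59.6×4.21×(T − 0)
855.472(34.6 − T) = 21006 + 250.916 T
29599.3 − 21006 = 1106.388 T
T = 8593.3 / 1106.388 = 7.767 °C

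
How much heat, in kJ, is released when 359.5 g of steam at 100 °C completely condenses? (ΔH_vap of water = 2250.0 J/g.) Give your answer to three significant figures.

q = 809 kJ

q = m × ΔH_vap = 359.5 × 2250.0 = 808900 J = 809 kJ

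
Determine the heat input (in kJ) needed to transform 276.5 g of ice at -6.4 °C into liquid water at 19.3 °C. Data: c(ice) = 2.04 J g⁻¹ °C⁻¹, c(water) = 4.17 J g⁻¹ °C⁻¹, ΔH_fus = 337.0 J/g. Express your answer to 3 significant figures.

q = 119 kJ

q1 (heat ice -6.4→0.0 °C): 276.5 × 2.04 × 6.4 = 3610 J
q2 (melt at 0 °C): 276.5 × 337.0 = 93181 J
q3 (heat water 0.0→19.3 °C): 276.5 × 4.17 × 19.3 = 22253 J
Total: 3610 + 93181 + 22253 = 119044 J = 119 kJ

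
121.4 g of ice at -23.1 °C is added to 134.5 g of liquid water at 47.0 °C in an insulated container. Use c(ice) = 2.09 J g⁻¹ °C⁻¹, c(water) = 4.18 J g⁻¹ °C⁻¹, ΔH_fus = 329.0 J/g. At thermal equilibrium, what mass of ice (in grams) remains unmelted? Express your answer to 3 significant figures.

Heat to warm all ice to 0 °C: 121.4×2.09×23.1 = 5861.1 J
Heat released by water cooling to 0 °C: 134.5×4.18×47.0 = 26424 J
26424 J < 5861.1 + 121.4×329.0 = 45801.7 J, so not all ice melts; final T = 0 °C.
Heat left for melting: 26424 − 5861.1 = 20562.9 J
Mass melted = 20562.9 / 329.0 = 62.50 g
Ice remaining = 121.4 − 62.50 = 58.90 g

m_ice remaining = 58.9 g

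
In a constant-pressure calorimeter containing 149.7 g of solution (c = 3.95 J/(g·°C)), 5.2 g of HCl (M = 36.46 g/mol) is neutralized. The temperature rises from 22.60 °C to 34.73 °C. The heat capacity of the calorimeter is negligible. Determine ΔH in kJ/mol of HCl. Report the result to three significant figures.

|ΔT| = |34.73 − 22.60| = 12.13 °C
|q_surr| = (149.7 × 3.95) × 12.13 = 591.315 × 12.13 = 7173 J
n(HCl) = 5.2 / 36.46 = 0.1426 mol
Temperature rose, so q_rxn = −|q_surr| = -7.173 kJ
ΔH = q_rxn / n = -50.30 kJ/mol

ΔH = -50.3 kJ/mol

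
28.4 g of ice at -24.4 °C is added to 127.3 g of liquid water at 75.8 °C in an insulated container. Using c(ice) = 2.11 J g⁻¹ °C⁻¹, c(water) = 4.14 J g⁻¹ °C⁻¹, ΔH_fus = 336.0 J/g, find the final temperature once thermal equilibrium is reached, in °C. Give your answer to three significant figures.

Heat to bring ice to 0 °C and melt it: q₁ = 28.4×2.11×24.4 + 28.4×336.0 = 11005 J
Heat the water can supply cooling to 0 °C: 127.3×4.14×75.8 = 39948.3 J > q₁, so all ice melts.
Energy balance: 127.3×4.14×(75.8 − T) = 11005 + 28.4×4.14×(T − 0)
527.022(75.8 − T) = 11005 + 117.576 T
39948.3 − 11005 = 644.598 T
T = 28943.3 / 644.598 = 44.90 °C

T_f = 44.9 °C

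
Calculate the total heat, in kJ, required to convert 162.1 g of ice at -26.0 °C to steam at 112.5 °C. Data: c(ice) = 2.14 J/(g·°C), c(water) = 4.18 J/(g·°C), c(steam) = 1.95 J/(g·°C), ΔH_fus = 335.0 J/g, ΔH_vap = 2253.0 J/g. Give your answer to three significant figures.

q1 (heat ice -26.0→0.0 °C): 162.1 × 2.14 × 26.0 = 9019 J
q2 (melt at 0 °C): 162.1 × 335.0 = 54304 J
q3 (heat water 0.0→100.0 °C): 162.1 × 4.18 × 100.0 = 67758 J
q4 (vaporize at 100 °C): 162.1 × 2253.0 = 365211 J
q5 (heat steam 100.0→112.5 °C): 162.1 × 1.95 × 12.5 = 3951 J
Total: 9019 + 54304 + 67758 + 365211 + 3951 = 500243 J = 500 kJ

q = 500 kJ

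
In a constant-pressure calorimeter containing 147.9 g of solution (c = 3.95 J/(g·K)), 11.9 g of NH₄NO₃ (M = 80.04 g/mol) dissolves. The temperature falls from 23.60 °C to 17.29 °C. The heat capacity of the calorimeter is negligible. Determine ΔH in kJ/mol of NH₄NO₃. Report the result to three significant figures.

|ΔT| = |17.29 − 23.60| = 6.31 °C
|q_surr| = (147.9 × 3.95) × 6.31 = 584.205 × 6.31 = 3686 J
n(NH₄NO₃) = 11.9 / 80.04 = 0.1487 mol
Temperature fell, so q_rxn = +|q_surr| = 3.686 kJ
ΔH = q_rxn / n = 24.79 kJ/mol

ΔH = 24.8 kJ/mol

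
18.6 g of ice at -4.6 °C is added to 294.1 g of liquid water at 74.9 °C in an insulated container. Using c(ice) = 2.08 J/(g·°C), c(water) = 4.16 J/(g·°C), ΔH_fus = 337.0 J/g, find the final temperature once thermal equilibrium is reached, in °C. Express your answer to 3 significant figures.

Heat to bring ice to 0 °C and melt it: q₁ = 18.6×2.08×4.6 + 18.6×337.0 = 6446.2 J
Heat the water can supply cooling to 0 °C: 294.1×4.16×74.9 = 91636.9 J > q₁, so all ice melts.
Energy balance: 294.1×4.16×(74.9 − T) = 6446.2 + 18.6×4.16×(T − 0)
1223.456(74.9 − T) = 6446.2 + 77.376 T
91636.9 − 6446.2 = 1300.832 T
T = 85190.7 / 1300.832 = 65.49 °C

T_f = 65.5 °C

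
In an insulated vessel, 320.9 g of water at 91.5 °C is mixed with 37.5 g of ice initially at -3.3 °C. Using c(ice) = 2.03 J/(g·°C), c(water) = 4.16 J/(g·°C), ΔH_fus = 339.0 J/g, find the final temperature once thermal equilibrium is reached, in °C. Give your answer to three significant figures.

T_f = 73.2 °C

Heat to bring ice to 0 °C and melt it: q₁ = 37.5×2.03×3.3 + 37.5×339.0 = 12964 J
Heat the water can supply cooling to 0 °C: 320.9×4.16×91.5 = 122147 J > q₁, so all ice melts.
Energy balance: 320.9×4.16×(91.5 − T) = 12964 + 37.5×4.16×(T − 0)
1334.944(91.5 − T) = 12964 + 156 T
122147 − 12964 = 1490.944 T
T = 109183 / 1490.944 = 73.23 °C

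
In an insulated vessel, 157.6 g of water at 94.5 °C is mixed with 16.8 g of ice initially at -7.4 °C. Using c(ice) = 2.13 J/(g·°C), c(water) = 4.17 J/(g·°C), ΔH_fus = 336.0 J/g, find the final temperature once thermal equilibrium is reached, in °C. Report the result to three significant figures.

Heat to bring ice to 0 °C and melt it: q₁ = 16.8×2.13×7.4 + 16.8×336.0 = 5909.6 J
Heat the water can supply cooling to 0 °C: 157.6×4.17×94.5 = 62104.6 J > q₁, so all ice melts.
Energy balance: 157.6×4.17×(94.5 − T) = 5909.6 + 16.8×4.17×(T − 0)
657.192(94.5 − T) = 5909.6 + 70.056 T
62104.6 − 5909.6 = 727.248 T
T = 56195.0 / 727.248 = 77.27 °C

T_f = 77.3 °C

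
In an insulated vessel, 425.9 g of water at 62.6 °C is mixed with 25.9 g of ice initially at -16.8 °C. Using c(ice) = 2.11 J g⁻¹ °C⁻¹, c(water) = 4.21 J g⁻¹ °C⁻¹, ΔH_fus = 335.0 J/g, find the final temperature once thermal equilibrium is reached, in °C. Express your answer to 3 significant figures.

T_f = 54.0 °C

Heat to bring ice to 0 °C and melt it: q₁ = 25.9×2.11×16.8 + 25.9×335.0 = 9594.6 J
Heat the water can supply cooling to 0 °C: 425.9×4.21×62.6 = 112244 J > q₁, so all ice melts.
Energy balance: 425.9×4.21×(62.6 − T) = 9594.6 + 25.9×4.21×(T − 0)
1793.039(62.6 − T) = 9594.6 + 109.039 T
112244 − 9594.6 = 1902.078 T
T = 102649.4 / 1902.078 = 53.97 °C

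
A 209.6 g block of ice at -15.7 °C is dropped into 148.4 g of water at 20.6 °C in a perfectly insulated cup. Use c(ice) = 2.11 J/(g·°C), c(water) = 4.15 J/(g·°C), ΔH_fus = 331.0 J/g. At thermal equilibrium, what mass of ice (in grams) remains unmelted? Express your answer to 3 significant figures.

m_ice remaining = 192 g

Heat to warm all ice to 0 °C: 209.6×2.11×15.7 = 6943.4 J
Heat released by water cooling to 0 °C: 148.4×4.15×20.6 = 12687 J
12687 J < 6943.4 + 209.6×331.0 = 76321.0 J, so not all ice melts; final T = 0 °C.
Heat left for melting: 12687 − 6943.4 = 5743.6 J
Mass melted = 5743.6 / 331.0 = 17.35 g
Ice remaining = 209.6 − 17.35 = 192.25 g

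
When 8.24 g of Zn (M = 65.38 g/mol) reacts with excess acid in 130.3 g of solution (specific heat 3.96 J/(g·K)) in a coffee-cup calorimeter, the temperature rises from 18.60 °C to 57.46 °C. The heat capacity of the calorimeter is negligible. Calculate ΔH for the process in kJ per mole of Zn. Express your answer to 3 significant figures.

ΔH = -159 kJ/mol

|ΔT| = |57.46 − 18.60| = 38.86 °C
|q_surr| = (130.3 × 3.96) × 38.86 = 515.988 × 38.86 = 20050 J
n(Zn) = 8.24 / 65.38 = 0.1260 mol
Temperature rose, so q_rxn = −|q_surr| = -20.05 kJ
ΔH = q_rxn / n = -159.1 kJ/mol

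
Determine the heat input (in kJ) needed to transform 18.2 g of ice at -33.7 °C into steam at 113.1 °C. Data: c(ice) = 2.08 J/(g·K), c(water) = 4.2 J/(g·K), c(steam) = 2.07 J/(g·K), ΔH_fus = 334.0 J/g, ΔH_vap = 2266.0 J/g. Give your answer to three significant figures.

q1 (heat ice -33.7→0.0 °C): 18.2 × 2.08 × 33.7 = 1276 J
q2 (melt at 0 °C): 18.2 × 334.0 = 6079 J
q3 (heat water 0.0→100.0 °C): 18.2 × 4.2 × 100.0 = 7644 J
q4 (vaporize at 100 °C): 18.2 × 2266.0 = 41241 J
q5 (heat steam 100.0→113.1 °C): 18.2 × 2.07 × 13.1 = 494 J
Total: 1276 + 6079 + 7644 + 41241 + 494 = 56734 J = 56.7 kJ

q = 56.7 kJ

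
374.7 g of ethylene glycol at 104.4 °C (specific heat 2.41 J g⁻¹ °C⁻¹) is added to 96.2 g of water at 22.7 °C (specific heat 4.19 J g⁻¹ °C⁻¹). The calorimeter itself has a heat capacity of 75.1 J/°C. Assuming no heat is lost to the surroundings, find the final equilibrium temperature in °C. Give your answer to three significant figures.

T_f = 76.1 °C

Heat lost by ethylene glycol = heat gained by water + calorimeter.
(374.7)(2.41)(104.4 − T) = [(96.2)(4.19) + 75.1](T − 22.7)
903.027 (104.4 − T) = 478.178 (T − 22.7)
94276 − 903.027 T = 478.178 T − 10855
105131 = 1381.205 T
T = 76.12 °C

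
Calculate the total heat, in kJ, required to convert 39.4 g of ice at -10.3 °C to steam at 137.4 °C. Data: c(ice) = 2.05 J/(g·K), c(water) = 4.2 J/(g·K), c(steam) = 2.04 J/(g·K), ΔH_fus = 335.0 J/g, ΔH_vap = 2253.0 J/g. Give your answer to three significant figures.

q = 122 kJ

q1 (heat ice -10.3→0.0 °C): 39.4 × 2.05 × 10.3 = 832 J
q2 (melt at 0 °C): 39.4 × 335.0 = 13199 J
q3 (heat water 0.0→100.0 °C): 39.4 × 4.2 × 100.0 = 16548 J
q4 (vaporize at 100 °C): 39.4 × 2253.0 = 88768 J
q5 (heat steam 100.0→137.4 °C): 39.4 × 2.04 × 37.4 = 3006 J
Total: 832 + 13199 + 16548 + 88768 + 3006 = 122353 J = 122 kJ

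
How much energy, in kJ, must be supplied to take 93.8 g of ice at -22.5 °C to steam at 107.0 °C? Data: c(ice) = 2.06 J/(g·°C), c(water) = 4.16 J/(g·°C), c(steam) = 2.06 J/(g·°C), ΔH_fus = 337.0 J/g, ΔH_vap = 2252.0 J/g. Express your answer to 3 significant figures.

q1 (heat ice -22.5→0.0 °C): 93.8 × 2.06 × 22.5 = 4348 J
q2 (melt at 0 °C): 93.8 × 337.0 = 31611 J
q3 (heat water 0.0→100.0 °C): 93.8 × 4.16 × 100.0 = 39021 J
q4 (vaporize at 100 °C): 93.8 × 2252.0 = 211238 J
q5 (heat steam 100.0→107.0 °C): 93.8 × 2.06 × 7.0 = 1353 J
Total: 4348 + 31611 + 39021 + 211238 + 1353 = 287571 J = 288 kJ

q = 288 kJ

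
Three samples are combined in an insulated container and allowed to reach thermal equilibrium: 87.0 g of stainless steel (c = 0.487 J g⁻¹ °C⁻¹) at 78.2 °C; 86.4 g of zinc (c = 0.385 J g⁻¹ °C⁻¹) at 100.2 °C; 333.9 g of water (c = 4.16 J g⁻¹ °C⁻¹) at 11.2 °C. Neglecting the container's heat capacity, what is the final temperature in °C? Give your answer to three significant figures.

T_f = 15.2 °C

Σ mᵢcᵢ(T − Tᵢ) = 0  ⇒  T = Σ mᵢcᵢTᵢ / Σ mᵢcᵢ
Σ mᵢcᵢ = 87.0×0.487 + 86.4×0.385 + 333.9×4.16 = 1464.657
Σ mᵢcᵢTᵢ = 42.369×78.2 + 33.264×100.2 + 1389.024×11.2 = 22203
T = 22203 / 1464.657 = 15.16 °C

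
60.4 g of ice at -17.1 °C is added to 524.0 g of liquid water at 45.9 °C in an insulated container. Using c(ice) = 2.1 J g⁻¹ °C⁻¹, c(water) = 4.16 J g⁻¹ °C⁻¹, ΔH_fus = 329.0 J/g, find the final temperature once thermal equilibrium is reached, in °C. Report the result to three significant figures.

Heat to bring ice to 0 °C and melt it: q₁ = 60.4×2.1×17.1 + 60.4×329.0 = 22041 J
Heat the water can supply cooling to 0 °C: 524.0×4.16×45.9 = 100055 J > q₁, so all ice melts.
Energy balance: 524.0×4.16×(45.9 − T) = 22041 + 60.4×4.16×(T − 0)
2179.84(45.9 − T) = 22041 + 251.264 T
100055 − 22041 = 2431.104 T
T = 78014 / 2431.104 = 32.09 °C

T_f = 32.1 °C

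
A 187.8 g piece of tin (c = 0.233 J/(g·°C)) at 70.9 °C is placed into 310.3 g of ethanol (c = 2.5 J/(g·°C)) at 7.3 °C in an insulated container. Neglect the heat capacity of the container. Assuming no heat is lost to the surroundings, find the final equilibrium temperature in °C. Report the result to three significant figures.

T_f = 10.7 °C

Heat lost by tin = heat gained by ethanol.
(187.8)(0.233)(70.9 − T) = (310.3)(2.5)(T − 7.3)
43.7574 (70.9 − T) = 775.75 (T − 7.3)
3102.4 − 43.7574 T = 775.75 T − 5663.0
8765.4 = 819.5074 T
T = 10.70 °C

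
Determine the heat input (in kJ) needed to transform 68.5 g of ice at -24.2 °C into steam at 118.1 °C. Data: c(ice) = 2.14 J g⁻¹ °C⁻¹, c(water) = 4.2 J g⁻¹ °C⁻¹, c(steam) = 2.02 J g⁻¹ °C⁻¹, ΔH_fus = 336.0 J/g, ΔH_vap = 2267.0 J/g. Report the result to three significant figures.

q1 (heat ice -24.2→0.0 °C): 68.5 × 2.14 × 24.2 = 3547 J
q2 (melt at 0 °C): 68.5 × 336.0 = 23016 J
q3 (heat water 0.0→100.0 °C): 68.5 × 4.2 × 100.0 = 28770 J
q4 (vaporize at 100 °C): 68.5 × 2267.0 = 155290 J
q5 (heat steam 100.0→118.1 °C): 68.5 × 2.02 × 18.1 = 2504 J
Total: 3547 + 23016 + 28770 + 155290 + 2504 = 213127 J = 213 kJ

q = 213 kJ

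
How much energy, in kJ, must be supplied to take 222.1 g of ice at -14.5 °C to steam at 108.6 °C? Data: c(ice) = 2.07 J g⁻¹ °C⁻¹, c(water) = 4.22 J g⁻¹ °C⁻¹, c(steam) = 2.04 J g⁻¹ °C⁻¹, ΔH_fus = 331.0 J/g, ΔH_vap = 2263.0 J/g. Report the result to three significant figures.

q = 680 kJ

q1 (heat ice -14.5→0.0 °C): 222.1 × 2.07 × 14.5 = 6666 J
q2 (melt at 0 °C): 222.1 × 331.0 = 73515 J
q3 (heat water 0.0→100.0 °C): 222.1 × 4.22 × 100.0 = 93726 J
q4 (vaporize at 100 °C): 222.1 × 2263.0 = 502612 J
q5 (heat steam 100.0→108.6 °C): 222.1 × 2.04 × 8.6 = 3897 J
Total: 6666 + 73515 + 93726 + 502612 + 3897 = 680416 J = 680 kJ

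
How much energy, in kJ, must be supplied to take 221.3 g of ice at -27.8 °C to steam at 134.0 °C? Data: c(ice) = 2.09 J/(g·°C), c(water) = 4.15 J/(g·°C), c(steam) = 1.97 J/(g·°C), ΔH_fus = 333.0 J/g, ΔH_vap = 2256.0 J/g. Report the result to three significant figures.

q = 692 kJ

q1 (heat ice -27.8→0.0 °C): 221.3 × 2.09 × 27.8 = 12858 J
q2 (melt at 0 °C): 221.3 × 333.0 = 73693 J
q3 (heat water 0.0→100.0 °C): 221.3 × 4.15 × 100.0 = 91840 J
q4 (vaporize at 100 °C): 221.3 × 2256.0 = 499253 J
q5 (heat steam 100.0→134.0 °C): 221.3 × 1.97 × 34.0 = 14823 J
Total: 12858 + 73693 + 91840 + 499253 + 14823 = 692467 J = 692 kJ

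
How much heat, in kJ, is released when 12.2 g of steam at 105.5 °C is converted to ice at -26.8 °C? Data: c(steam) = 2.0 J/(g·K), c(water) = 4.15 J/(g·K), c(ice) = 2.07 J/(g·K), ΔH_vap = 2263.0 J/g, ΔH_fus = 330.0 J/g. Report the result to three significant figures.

q = 37.5 kJ

q1 (cool steam 105.5→100 °C): 12.2 × 2.0 × 5.5 = 134 J
q2 (condense at 100 °C): 12.2 × 2263.0 = 27609 J
q3 (cool water 100→0 °C): 12.2 × 4.15 × 100.0 = 5063 J
q4 (freeze at 0 °C): 12.2 × 330.0 = 4026 J
q5 (cool ice 0→-26.8 °C): 12.2 × 2.07 × 26.8 = 677 J
Total: 134 + 27609 + 5063 + 4026 + 677 = 37509 J = 37.5 kJ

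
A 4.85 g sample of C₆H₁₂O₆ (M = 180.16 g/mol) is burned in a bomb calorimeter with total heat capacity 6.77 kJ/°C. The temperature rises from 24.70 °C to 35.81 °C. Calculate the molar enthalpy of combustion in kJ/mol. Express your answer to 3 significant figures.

ΔH = -2790 kJ/mol

ΔT = 35.81 − 24.70 = 11.11 °C
q_cal = C_cal × ΔT = 6.77 × 11.11 = 75.2147 kJ
n = 4.85 / 180.16 = 0.02692 mol
q_rxn = −q_cal = -75.2147 kJ
ΔH = -75.2147 / 0.02692 = -2794 kJ/mol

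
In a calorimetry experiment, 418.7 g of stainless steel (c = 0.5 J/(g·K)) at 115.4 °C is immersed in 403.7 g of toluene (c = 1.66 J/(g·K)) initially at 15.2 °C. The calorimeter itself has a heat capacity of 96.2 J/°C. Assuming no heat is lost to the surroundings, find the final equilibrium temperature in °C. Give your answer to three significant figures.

T_f = 36.7 °C

Heat lost by stainless steel = heat gained by toluene + calorimeter.
(418.7)(0.5)(115.4 − T) = [(403.7)(1.66) + 96.2](T − 15.2)
209.35 (115.4 − T) = 766.342 (T − 15.2)
24159 − 209.35 T = 766.342 T − 11648
35807 = 975.692 T
T = 36.70 °C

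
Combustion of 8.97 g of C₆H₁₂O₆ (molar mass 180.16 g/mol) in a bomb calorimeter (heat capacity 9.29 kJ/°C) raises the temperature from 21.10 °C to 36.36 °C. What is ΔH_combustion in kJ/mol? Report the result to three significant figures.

ΔH = -2850 kJ/mol

ΔT = 36.36 − 21.10 = 15.26 °C
q_cal = C_cal × ΔT = 9.29 × 15.26 = 141.7654 kJ
n = 8.97 / 180.16 = 0.04979 mol
q_rxn = −q_cal = -141.7654 kJ
ΔH = -141.7654 / 0.04979 = -2847 kJ/mol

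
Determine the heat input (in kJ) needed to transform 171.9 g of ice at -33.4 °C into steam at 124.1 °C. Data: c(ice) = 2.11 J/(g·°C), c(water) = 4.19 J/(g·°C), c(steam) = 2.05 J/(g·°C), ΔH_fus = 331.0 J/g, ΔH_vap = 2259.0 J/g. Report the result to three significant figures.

q = 538 kJ

q1 (heat ice -33.4→0.0 °C): 171.9 × 2.11 × 33.4 = 12114 J
q2 (melt at 0 °C): 171.9 × 331.0 = 56899 J
q3 (heat water 0.0→100.0 °C): 171.9 × 4.19 × 100.0 = 72026 J
q4 (vaporize at 100 °C): 171.9 × 2259.0 = 388322 J
q5 (heat steam 100.0→124.1 °C): 171.9 × 2.05 × 24.1 = 8493 J
Total: 12114 + 56899 + 72026 + 388322 + 8493 = 537854 J = 538 kJ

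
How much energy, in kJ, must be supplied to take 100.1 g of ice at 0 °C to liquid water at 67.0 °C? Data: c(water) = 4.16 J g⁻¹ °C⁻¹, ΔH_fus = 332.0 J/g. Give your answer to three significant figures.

q1 (melt at 0 °C): 100.1 × 332.0 = 33233 J
q2 (heat water 0.0→67.0 °C): 100.1 × 4.16 × 67.0 = 27900 J
Total: 33233 + 27900 = 61133 J = 61.1 kJ

q = 61.1 kJ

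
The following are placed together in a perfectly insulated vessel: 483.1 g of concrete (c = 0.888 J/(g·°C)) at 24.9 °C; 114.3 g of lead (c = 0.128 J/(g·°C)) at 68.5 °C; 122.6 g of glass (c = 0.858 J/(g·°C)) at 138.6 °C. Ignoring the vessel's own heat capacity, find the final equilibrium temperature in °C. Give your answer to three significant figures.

T_f = 47.9 °C

Σ mᵢcᵢ(T − Tᵢ) = 0  ⇒  T = Σ mᵢcᵢTᵢ / Σ mᵢcᵢ
Σ mᵢcᵢ = 483.1×0.888 + 114.3×0.128 + 122.6×0.858 = 548.8140
Σ mᵢcᵢTᵢ = 428.9928×24.9 + 14.6304×68.5 + 105.1908×138.6 = 26264
T = 26264 / 548.8140 = 47.86 °C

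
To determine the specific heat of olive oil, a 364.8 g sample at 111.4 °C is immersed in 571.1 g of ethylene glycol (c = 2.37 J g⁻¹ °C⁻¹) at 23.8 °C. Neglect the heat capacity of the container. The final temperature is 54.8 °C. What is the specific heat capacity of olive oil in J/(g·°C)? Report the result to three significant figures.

c = 2.03 J/(g·°C)

q_gained = (571.1 × 2.37) × (54.8 − 23.8) = 41960 J
q_lost = 364.8 × c × (111.4 − 54.8) = 20647.68 c
Set equal: c = 41960 / 20647.68 = 2.03 J/(g·°C)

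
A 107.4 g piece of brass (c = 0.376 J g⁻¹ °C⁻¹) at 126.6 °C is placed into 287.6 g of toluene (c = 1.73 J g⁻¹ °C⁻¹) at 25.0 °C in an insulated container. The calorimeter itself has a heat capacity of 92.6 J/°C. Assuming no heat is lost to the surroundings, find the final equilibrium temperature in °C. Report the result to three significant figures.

Heat lost by brass = heat gained by toluene + calorimeter.
(107.4)(0.376)(126.6 − T) = [(287.6)(1.73) + 92.6](T − 25.0)
40.3824 (126.6 − T) = 590.148 (T − 25.0)
5112.4 − 40.3824 T = 590.148 T − 14754
19866.4 = 630.5304 T
T = 31.51 °C

T_f = 31.5 °C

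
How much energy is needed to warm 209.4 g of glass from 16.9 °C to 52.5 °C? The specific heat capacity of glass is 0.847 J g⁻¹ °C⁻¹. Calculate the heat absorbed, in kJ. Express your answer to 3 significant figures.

q = m c ΔT = 209.4 × 0.847 × (52.5 − 16.9)
q = 209.4 × 0.847 × 35.6 = 6314 J = 6.31 kJ

q = 6.31 kJ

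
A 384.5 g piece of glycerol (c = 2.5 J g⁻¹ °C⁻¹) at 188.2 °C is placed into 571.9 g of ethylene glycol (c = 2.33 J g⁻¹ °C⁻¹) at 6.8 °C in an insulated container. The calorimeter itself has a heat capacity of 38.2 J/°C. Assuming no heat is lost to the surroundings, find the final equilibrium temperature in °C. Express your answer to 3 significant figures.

T_f = 81.6 °C

Heat lost by glycerol = heat gained by ethylene glycol + calorimeter.
(384.5)(2.5)(188.2 − T) = [(571.9)(2.33) + 38.2](T − 6.8)
961.25 (188.2 − T) = 1370.727 (T − 6.8)
180910 − 961.25 T = 1370.727 T − 9320.9
190230.9 = 2331.977 T
T = 81.57 °C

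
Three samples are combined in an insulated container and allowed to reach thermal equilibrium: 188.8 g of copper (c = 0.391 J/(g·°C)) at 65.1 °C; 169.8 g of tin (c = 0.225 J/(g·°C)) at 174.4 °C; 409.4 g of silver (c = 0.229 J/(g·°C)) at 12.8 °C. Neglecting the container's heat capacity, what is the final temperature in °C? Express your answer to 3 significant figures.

Σ mᵢcᵢ(T − Tᵢ) = 0  ⇒  T = Σ mᵢcᵢTᵢ / Σ mᵢcᵢ
Σ mᵢcᵢ = 188.8×0.391 + 169.8×0.225 + 409.4×0.229 = 205.7784
Σ mᵢcᵢTᵢ = 73.8208×65.1 + 38.205×174.4 + 93.7526×12.8 = 12669
T = 12669 / 205.7784 = 61.57 °C

T_f = 61.6 °C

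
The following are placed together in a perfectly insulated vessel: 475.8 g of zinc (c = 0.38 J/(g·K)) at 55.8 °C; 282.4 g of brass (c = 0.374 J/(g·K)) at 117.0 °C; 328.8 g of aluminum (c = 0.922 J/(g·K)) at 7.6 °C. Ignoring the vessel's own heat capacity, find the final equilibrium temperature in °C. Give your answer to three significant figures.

Σ mᵢcᵢ(T − Tᵢ) = 0  ⇒  T = Σ mᵢcᵢTᵢ / Σ mᵢcᵢ
Σ mᵢcᵢ = 475.8×0.38 + 282.4×0.374 + 328.8×0.922 = 589.5752
Σ mᵢcᵢTᵢ = 180.804×55.8 + 105.6176×117.0 + 303.1536×7.6 = 24750
T = 24750 / 589.5752 = 41.98 °C

T_f = 42.0 °C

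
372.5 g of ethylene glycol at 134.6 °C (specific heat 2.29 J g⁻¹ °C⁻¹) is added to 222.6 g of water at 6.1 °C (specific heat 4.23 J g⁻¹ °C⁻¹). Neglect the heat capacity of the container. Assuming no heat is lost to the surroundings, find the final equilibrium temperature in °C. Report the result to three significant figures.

T_f = 67.2 °C

Heat lost by ethylene glycol = heat gained by water.
(372.5)(2.29)(134.6 − T) = (222.6)(4.23)(T − 6.1)
853.025 (134.6 − T) = 941.598 (T − 6.1)
114820 − 853.025 T = 941.598 T − 5743.7
120563.7 = 1794.623 T
T = 67.18 °C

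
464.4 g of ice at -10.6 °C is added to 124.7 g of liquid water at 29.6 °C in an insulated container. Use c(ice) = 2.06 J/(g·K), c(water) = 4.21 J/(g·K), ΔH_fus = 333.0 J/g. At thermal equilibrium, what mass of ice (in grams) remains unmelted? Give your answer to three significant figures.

Heat to warm all ice to 0 °C: 464.4×2.06×10.6 = 10141 J
Heat released by water cooling to 0 °C: 124.7×4.21×29.6 = 15540 J
15540 J < 10141 + 464.4×333.0 = 164786.2 J, so not all ice melts; final T = 0 °C.
Heat left for melting: 15540 − 10141 = 5399 J
Mass melted = 5399 / 333.0 = 16.21 g
Ice remaining = 464.4 − 16.21 = 448.19 g

m_ice remaining = 448 g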